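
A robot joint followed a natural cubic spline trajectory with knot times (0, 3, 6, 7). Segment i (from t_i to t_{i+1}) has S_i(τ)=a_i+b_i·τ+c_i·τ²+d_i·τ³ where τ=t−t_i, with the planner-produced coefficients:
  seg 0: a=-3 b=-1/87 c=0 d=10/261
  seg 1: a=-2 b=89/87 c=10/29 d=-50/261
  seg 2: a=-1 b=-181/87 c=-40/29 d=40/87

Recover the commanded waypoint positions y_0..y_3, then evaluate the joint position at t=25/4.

y_0=-3 y_1=-2 y_2=-1 y_3=-4
S(25/4) = -371/232

y_0 = S_0(0) = a_0 = -3
y_1 = S_1(0) = a_1 = -2
y_2 = S_2(0) = a_2 = -1
y_3 = S_2(1) = -4
t_q=25/4 is in segment 2 (τ=1/4); S_2(τ)=-371/232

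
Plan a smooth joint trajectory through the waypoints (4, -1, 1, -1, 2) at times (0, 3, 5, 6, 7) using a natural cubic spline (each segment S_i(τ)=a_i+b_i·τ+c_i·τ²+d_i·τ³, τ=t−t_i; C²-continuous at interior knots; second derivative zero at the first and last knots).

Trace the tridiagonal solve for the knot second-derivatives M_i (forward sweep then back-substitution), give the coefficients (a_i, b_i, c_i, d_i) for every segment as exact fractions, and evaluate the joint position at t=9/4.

Δ: Δ0=-5/3, Δ1=1, Δ2=-2, Δ3=3
row 1: diag=10, rhs=16; c'=1/5, d'=8/5
row 2: denom=6−2·1/5=28/5; d'=(-18−2·8/5)/(28/5)=-53/14
row 3: denom=4−1·5/28=107/28; d'=(30−1·-53/14)/(107/28)=946/107
back: M3=946/107
back: M2=-53/14−5/28·946/107=-574/107
back: M1=8/5−1/5·-574/107=286/107
M: M0=0, M1=286/107, M2=-574/107, M3=946/107, M4=0
seg 0: a=4, c=M0/2=0, d=(M1−M0)/(6·3)=143/963, b=Δ0−h0·(2M0+M1)/6=-964/321
seg 1: a=-1, c=M1/2=143/107, d=(M2−M1)/(6·2)=-215/321, b=Δ1−h1·(2M1+M2)/6=323/321
seg 2: a=1, c=M2/2=-287/107, d=(M3−M2)/(6·1)=760/321, b=Δ2−h2·(2M2+M3)/6=-541/321
seg 3: a=-1, c=M3/2=473/107, d=(M4−M3)/(6·1)=-473/321, b=Δ3−h3·(2M3+M4)/6=17/321
t_q=9/4 → seg 0, τ=9/4; S=4+-964/321·τ+0·τ²+143/963·τ³=-7297/6848

  seg 0: a=4 b=-964/321 c=0 d=143/963
  seg 1: a=-1 b=323/321 c=143/107 d=-215/321
  seg 2: a=1 b=-541/321 c=-287/107 d=760/321
  seg 3: a=-1 b=17/321 c=473/107 d=-473/321
S(9/4) = -7297/6848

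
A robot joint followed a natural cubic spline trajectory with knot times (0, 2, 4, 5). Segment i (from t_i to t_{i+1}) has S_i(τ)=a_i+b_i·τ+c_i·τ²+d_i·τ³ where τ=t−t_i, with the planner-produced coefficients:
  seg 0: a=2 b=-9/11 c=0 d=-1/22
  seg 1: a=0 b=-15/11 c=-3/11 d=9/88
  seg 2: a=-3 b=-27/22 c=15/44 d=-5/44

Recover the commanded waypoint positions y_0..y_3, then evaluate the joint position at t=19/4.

y_0=2 y_1=0 y_2=-3 y_3=-4
S(19/4) = -10635/2816

y_0 = S_0(0) = a_0 = 2
y_1 = S_1(0) = a_1 = 0
y_2 = S_2(0) = a_2 = -3
y_3 = S_2(1) = -4
t_q=19/4 is in segment 2 (τ=3/4); S_2(τ)=-10635/2816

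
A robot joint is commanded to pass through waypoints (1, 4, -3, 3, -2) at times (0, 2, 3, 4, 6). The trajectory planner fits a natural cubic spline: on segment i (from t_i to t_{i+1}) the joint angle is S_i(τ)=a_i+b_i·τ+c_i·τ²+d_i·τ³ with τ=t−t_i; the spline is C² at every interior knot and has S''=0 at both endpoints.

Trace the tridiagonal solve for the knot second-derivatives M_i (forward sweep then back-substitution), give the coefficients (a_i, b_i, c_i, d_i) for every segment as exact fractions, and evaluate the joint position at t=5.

Δ: Δ0=3/2, Δ1=-7, Δ2=6, Δ3=-5/2
row 1: diag=6, rhs=-51; c'=1/6, d'=-17/2
row 2: denom=4−1·1/6=23/6; d'=(78−1·-17/2)/(23/6)=519/23
row 3: denom=6−1·6/23=132/23; d'=(-51−1·519/23)/(132/23)=-141/11
back: M3=-141/11
back: M2=519/23−6/23·-141/11=285/11
back: M1=-17/2−1/6·285/11=-141/11
M: M0=0, M1=-141/11, M2=285/11, M3=-141/11, M4=0
seg 0: a=1, c=M0/2=0, d=(M1−M0)/(6·2)=-47/44, b=Δ0−h0·(2M0+M1)/6=127/22
seg 1: a=4, c=M1/2=-141/22, d=(M2−M1)/(6·1)=71/11, b=Δ1−h1·(2M1+M2)/6=-155/22
seg 2: a=-3, c=M2/2=285/22, d=(M3−M2)/(6·1)=-71/11, b=Δ2−h2·(2M2+M3)/6=-1/2
seg 3: a=3, c=M3/2=-141/22, d=(M4−M3)/(6·2)=47/44, b=Δ3−h3·(2M3+M4)/6=133/22
t_q=5 → seg 3, τ=1; S=3+133/22·τ+-141/22·τ²+47/44·τ³=163/44

  seg 0: a=1 b=127/22 c=0 d=-47/44
  seg 1: a=4 b=-155/22 c=-141/22 d=71/11
  seg 2: a=-3 b=-1/2 c=285/22 d=-71/11
  seg 3: a=3 b=133/22 c=-141/22 d=47/44
S(5) = 163/44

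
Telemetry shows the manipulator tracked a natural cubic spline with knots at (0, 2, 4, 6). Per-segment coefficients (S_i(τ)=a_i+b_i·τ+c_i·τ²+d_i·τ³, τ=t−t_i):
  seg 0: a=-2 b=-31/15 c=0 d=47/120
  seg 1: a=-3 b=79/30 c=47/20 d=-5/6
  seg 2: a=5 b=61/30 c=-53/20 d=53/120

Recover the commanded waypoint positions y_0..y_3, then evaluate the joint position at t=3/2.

y_0=-2 y_1=-3 y_2=5 y_3=2
S(3/2) = -1209/320

y_0 = S_0(0) = a_0 = -2
y_1 = S_1(0) = a_1 = -3
y_2 = S_2(0) = a_2 = 5
y_3 = S_2(2) = 2
t_q=3/2 is in segment 0 (τ=3/2); S_0(τ)=-1209/320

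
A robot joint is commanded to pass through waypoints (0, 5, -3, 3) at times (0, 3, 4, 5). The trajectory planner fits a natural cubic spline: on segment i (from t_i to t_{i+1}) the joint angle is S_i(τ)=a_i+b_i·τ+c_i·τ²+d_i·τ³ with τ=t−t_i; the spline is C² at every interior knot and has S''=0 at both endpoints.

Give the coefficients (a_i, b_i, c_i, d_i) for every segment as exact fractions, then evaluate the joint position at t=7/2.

  seg 0: a=0 b=629/93 c=0 d=-158/279
  seg 1: a=5 b=-793/93 c=-158/31 d=523/93
  seg 2: a=-3 b=-172/93 c=365/31 d=-365/93
S(7/2) = 41/248

Δ: Δ0=5/3, Δ1=-8, Δ2=6
row 1: diag=8, rhs=-58; c'=1/8, d'=-29/4
row 2: denom=4−1·1/8=31/8; d'=(84−1·-29/4)/(31/8)=730/31
back: M2=730/31
back: M1=-29/4−1/8·730/31=-316/31
M: M0=0, M1=-316/31, M2=730/31, M3=0
seg 0: a=0, c=M0/2=0, d=(M1−M0)/(6·3)=-158/279, b=Δ0−h0·(2M0+M1)/6=629/93
seg 1: a=5, c=M1/2=-158/31, d=(M2−M1)/(6·1)=523/93, b=Δ1−h1·(2M1+M2)/6=-793/93
seg 2: a=-3, c=M2/2=365/31, d=(M3−M2)/(6·1)=-365/93, b=Δ2−h2·(2M2+M3)/6=-172/93
t_q=7/2 → seg 1, τ=1/2; S=5+-793/93·τ+-158/31·τ²+523/93·τ³=41/248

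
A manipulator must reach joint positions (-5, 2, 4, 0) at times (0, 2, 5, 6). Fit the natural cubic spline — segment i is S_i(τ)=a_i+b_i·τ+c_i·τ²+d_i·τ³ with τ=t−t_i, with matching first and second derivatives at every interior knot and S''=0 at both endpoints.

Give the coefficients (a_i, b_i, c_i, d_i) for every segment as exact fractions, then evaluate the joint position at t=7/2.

Δ: Δ0=7/2, Δ1=2/3, Δ2=-4
row 1: diag=10, rhs=-17; c'=3/10, d'=-17/10
row 2: denom=8−3·3/10=71/10; d'=(-28−3·-17/10)/(71/10)=-229/71
back: M2=-229/71
back: M1=-17/10−3/10·-229/71=-52/71
M: M0=0, M1=-52/71, M2=-229/71, M3=0
seg 0: a=-5, c=M0/2=0, d=(M1−M0)/(6·2)=-13/213, b=Δ0−h0·(2M0+M1)/6=1595/426
seg 1: a=2, c=M1/2=-26/71, d=(M2−M1)/(6·3)=-59/426, b=Δ1−h1·(2M1+M2)/6=1283/426
seg 2: a=4, c=M2/2=-229/142, d=(M3−M2)/(6·1)=229/426, b=Δ2−h2·(2M2+M3)/6=-623/213
t_q=7/2 → seg 1, τ=3/2; S=2+1283/426·τ+-26/71·τ²+-59/426·τ³=5937/1136

  seg 0: a=-5 b=1595/426 c=0 d=-13/213
  seg 1: a=2 b=1283/426 c=-26/71 d=-59/426
  seg 2: a=4 b=-623/213 c=-229/142 d=229/426
S(7/2) = 5937/1136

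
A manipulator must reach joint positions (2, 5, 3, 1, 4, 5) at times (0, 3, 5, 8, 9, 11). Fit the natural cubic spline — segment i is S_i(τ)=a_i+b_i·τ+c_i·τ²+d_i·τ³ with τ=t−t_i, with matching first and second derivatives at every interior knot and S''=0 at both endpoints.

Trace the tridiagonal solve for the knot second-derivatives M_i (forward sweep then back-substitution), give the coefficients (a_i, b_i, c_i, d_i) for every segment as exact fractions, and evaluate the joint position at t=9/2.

Δ: Δ0=1, Δ1=-1, Δ2=-2/3, Δ3=3, Δ4=1/2
row 1: diag=10, rhs=-12; c'=1/5, d'=-6/5
row 2: denom=10−2·1/5=48/5; d'=(2−2·-6/5)/(48/5)=11/24
row 3: denom=8−3·5/16=113/16; d'=(22−3·11/24)/(113/16)=330/113
row 4: denom=6−1·16/113=662/113; d'=(-15−1·330/113)/(662/113)=-2025/662
back: M4=-2025/662
back: M3=330/113−16/113·-2025/662=1110/331
back: M2=11/24−5/16·1110/331=-1171/1986
back: M1=-6/5−1/5·-1171/1986=-2149/1986
M: M0=0, M1=-2149/1986, M2=-1171/1986, M3=1110/331, M4=-2025/662, M5=0
seg 0: a=2, c=M0/2=0, d=(M1−M0)/(6·3)=-2149/35748, b=Δ0−h0·(2M0+M1)/6=6121/3972
seg 1: a=5, c=M1/2=-2149/3972, d=(M2−M1)/(6·2)=163/3972, b=Δ1−h1·(2M1+M2)/6=-163/1986
seg 2: a=3, c=M2/2=-1171/3972, d=(M3−M2)/(6·3)=7831/35748, b=Δ2−h2·(2M2+M3)/6=-1161/662
seg 3: a=1, c=M3/2=555/331, d=(M4−M3)/(6·1)=-1415/1324, b=Δ3−h3·(2M3+M4)/6=3167/1324
seg 4: a=4, c=M4/2=-2025/1324, d=(M5−M4)/(6·2)=675/2648, b=Δ4−h4·(2M4+M5)/6=1681/662
t_q=9/2 → seg 1, τ=3/2; S=5+-163/1986·τ+-2149/3972·τ²+163/3972·τ³=40229/10592

  seg 0: a=2 b=6121/3972 c=0 d=-2149/35748
  seg 1: a=5 b=-163/1986 c=-2149/3972 d=163/3972
  seg 2: a=3 b=-1161/662 c=-1171/3972 d=7831/35748
  seg 3: a=1 b=3167/1324 c=555/331 d=-1415/1324
  seg 4: a=4 b=1681/662 c=-2025/1324 d=675/2648
S(9/2) = 40229/10592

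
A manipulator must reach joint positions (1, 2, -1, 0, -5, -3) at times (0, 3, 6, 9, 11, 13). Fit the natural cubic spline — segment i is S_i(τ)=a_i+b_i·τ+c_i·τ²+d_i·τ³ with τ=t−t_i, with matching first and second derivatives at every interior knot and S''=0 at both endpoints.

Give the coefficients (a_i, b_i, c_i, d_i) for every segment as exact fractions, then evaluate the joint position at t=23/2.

Δ: Δ0=1/3, Δ1=-1, Δ2=1/3, Δ3=-5/2, Δ4=1
row 1: diag=12, rhs=-8; c'=1/4, d'=-2/3
row 2: denom=12−3·1/4=45/4; d'=(8−3·-2/3)/(45/4)=8/9
row 3: denom=10−3·4/15=46/5; d'=(-17−3·8/9)/(46/5)=-295/138
row 4: denom=8−2·5/23=174/23; d'=(21−2·-295/138)/(174/23)=872/261
back: M4=872/261
back: M3=-295/138−5/23·872/261=-1495/522
back: M2=8/9−4/15·-1495/522=1294/783
back: M1=-2/3−1/4·1294/783=-1691/1566
M: M0=0, M1=-1691/1566, M2=1294/783, M3=-1495/522, M4=872/261, M5=0
seg 0: a=1, c=M0/2=0, d=(M1−M0)/(6·3)=-1691/28188, b=Δ0−h0·(2M0+M1)/6=2735/3132
seg 1: a=2, c=M1/2=-1691/3132, d=(M2−M1)/(6·3)=4279/28188, b=Δ1−h1·(2M1+M2)/6=-1169/1566
seg 2: a=-1, c=M2/2=647/783, d=(M3−M2)/(6·3)=-7073/28188, b=Δ2−h2·(2M2+M3)/6=353/3132
seg 3: a=0, c=M3/2=-1495/1044, d=(M4−M3)/(6·2)=3239/6264, b=Δ3−h3·(2M3+M4)/6=-2669/1566
seg 4: a=-5, c=M4/2=436/261, d=(M5−M4)/(6·2)=-218/783, b=Δ4−h4·(2M4+M5)/6=-961/783
t_q=23/2 → seg 4, τ=1/2; S=-5+-961/783·τ+436/261·τ²+-218/783·τ³=-5461/1044

  seg 0: a=1 b=2735/3132 c=0 d=-1691/28188
  seg 1: a=2 b=-1169/1566 c=-1691/3132 d=4279/28188
  seg 2: a=-1 b=353/3132 c=647/783 d=-7073/28188
  seg 3: a=0 b=-2669/1566 c=-1495/1044 d=3239/6264
  seg 4: a=-5 b=-961/783 c=436/261 d=-218/783
S(23/2) = -5461/1044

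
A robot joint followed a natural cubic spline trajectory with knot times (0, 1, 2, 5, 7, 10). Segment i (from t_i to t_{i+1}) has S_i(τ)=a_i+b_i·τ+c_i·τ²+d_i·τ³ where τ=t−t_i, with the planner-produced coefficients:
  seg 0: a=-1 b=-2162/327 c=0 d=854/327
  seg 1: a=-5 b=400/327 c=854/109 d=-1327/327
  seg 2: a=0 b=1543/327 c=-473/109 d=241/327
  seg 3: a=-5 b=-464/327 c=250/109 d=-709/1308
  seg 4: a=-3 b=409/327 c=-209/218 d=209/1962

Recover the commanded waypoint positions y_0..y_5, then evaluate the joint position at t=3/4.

y_0 = S_0(0) = a_0 = -1
y_1 = S_1(0) = a_1 = -5
y_2 = S_2(0) = a_2 = 0
y_3 = S_3(0) = a_3 = -5
y_4 = S_4(0) = a_4 = -3
y_5 = S_4(3) = -5
t_q=3/4 is in segment 0 (τ=3/4); S_0(τ)=-16941/3488

y_0=-1 y_1=-5 y_2=0 y_3=-5 y_4=-3 y_5=-5
S(3/4) = -16941/3488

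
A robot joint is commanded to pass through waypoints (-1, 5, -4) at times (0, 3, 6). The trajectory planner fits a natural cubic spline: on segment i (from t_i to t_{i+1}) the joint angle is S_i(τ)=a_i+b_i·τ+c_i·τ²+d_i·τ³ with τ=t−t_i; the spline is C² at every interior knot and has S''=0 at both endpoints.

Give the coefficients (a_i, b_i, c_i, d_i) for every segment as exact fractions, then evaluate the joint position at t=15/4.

  seg 0: a=-1 b=13/4 c=0 d=-5/36
  seg 1: a=5 b=-1/2 c=-5/4 d=5/36
S(15/4) = 1019/256

Δ: Δ0=2, Δ1=-3
row 1: diag=12, rhs=-30; c'=1/4, d'=-5/2
back: M1=-5/2
M: M0=0, M1=-5/2, M2=0
seg 0: a=-1, c=M0/2=0, d=(M1−M0)/(6·3)=-5/36, b=Δ0−h0·(2M0+M1)/6=13/4
seg 1: a=5, c=M1/2=-5/4, d=(M2−M1)/(6·3)=5/36, b=Δ1−h1·(2M1+M2)/6=-1/2
t_q=15/4 → seg 1, τ=3/4; S=5+-1/2·τ+-5/4·τ²+5/36·τ³=1019/256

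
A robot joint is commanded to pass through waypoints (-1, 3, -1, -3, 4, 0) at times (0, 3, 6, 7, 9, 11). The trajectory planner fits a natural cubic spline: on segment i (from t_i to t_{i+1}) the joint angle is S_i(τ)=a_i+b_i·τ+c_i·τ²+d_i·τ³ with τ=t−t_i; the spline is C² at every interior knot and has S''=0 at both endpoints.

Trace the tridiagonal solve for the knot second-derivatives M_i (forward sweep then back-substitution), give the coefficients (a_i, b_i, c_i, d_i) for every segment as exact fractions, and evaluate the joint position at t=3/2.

  seg 0: a=-1 b=2323/1244 c=0 d=-1993/33588
  seg 1: a=3 b=165/622 c=-1993/3732 d=13/33588
  seg 2: a=-1 b=-3643/1244 c=-165/311 d=1815/1244
  seg 3: a=-3 b=241/622 c=4785/1244 d=-2849/2488
  seg 4: a=4 b=632/311 c=-1881/622 d=627/1244
S(3/2) = 15931/9952

Δ: Δ0=4/3, Δ1=-4/3, Δ2=-2, Δ3=7/2, Δ4=-2
row 1: diag=12, rhs=-16; c'=1/4, d'=-4/3
row 2: denom=8−3·1/4=29/4; d'=(-4−3·-4/3)/(29/4)=0
row 3: denom=6−1·4/29=170/29; d'=(33−1·0)/(170/29)=957/170
row 4: denom=8−2·29/85=622/85; d'=(-33−2·957/170)/(622/85)=-1881/311
back: M4=-1881/311
back: M3=957/170−29/85·-1881/311=4785/622
back: M2=0−4/29·4785/622=-330/311
back: M1=-4/3−1/4·-330/311=-1993/1866
M: M0=0, M1=-1993/1866, M2=-330/311, M3=4785/622, M4=-1881/311, M5=0
seg 0: a=-1, c=M0/2=0, d=(M1−M0)/(6·3)=-1993/33588, b=Δ0−h0·(2M0+M1)/6=2323/1244
seg 1: a=3, c=M1/2=-1993/3732, d=(M2−M1)/(6·3)=13/33588, b=Δ1−h1·(2M1+M2)/6=165/622
seg 2: a=-1, c=M2/2=-165/311, d=(M3−M2)/(6·1)=1815/1244, b=Δ2−h2·(2M2+M3)/6=-3643/1244
seg 3: a=-3, c=M3/2=4785/1244, d=(M4−M3)/(6·2)=-2849/2488, b=Δ3−h3·(2M3+M4)/6=241/622
seg 4: a=4, c=M4/2=-1881/622, d=(M5−M4)/(6·2)=627/1244, b=Δ4−h4·(2M4+M5)/6=632/311
t_q=3/2 → seg 0, τ=3/2; S=-1+2323/1244·τ+0·τ²+-1993/33588·τ³=15931/9952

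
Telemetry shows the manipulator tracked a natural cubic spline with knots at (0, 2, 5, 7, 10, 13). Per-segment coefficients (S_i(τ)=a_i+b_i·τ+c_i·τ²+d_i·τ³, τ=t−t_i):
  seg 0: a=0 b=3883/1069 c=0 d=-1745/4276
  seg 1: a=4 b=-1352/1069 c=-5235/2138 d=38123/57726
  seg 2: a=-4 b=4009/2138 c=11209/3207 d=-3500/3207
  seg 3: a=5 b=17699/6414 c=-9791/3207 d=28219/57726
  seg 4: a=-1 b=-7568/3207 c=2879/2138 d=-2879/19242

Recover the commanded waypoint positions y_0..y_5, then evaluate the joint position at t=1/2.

y_0 = S_0(0) = a_0 = 0
y_1 = S_1(0) = a_1 = 4
y_2 = S_2(0) = a_2 = -4
y_3 = S_3(0) = a_3 = 5
y_4 = S_4(0) = a_4 = -1
y_5 = S_4(3) = 0
t_q=1/2 is in segment 0 (τ=1/2); S_0(τ)=60383/34208

y_0=0 y_1=4 y_2=-4 y_3=5 y_4=-1 y_5=0
S(1/2) = 60383/34208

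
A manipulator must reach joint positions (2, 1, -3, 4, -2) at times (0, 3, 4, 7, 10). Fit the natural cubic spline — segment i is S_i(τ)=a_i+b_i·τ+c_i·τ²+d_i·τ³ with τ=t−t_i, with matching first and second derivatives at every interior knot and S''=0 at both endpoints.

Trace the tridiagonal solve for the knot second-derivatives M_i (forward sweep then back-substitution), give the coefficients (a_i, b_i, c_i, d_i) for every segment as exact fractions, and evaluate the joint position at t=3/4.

  seg 0: a=2 b=83/57 c=0 d=-34/171
  seg 1: a=1 b=-223/57 c=-34/19 d=97/57
  seg 2: a=-3 b=-136/57 c=63/19 d=-298/513
  seg 3: a=4 b=104/57 c=-109/57 d=109/513
S(3/4) = 1829/608

Δ: Δ0=-1/3, Δ1=-4, Δ2=7/3, Δ3=-2
row 1: diag=8, rhs=-22; c'=1/8, d'=-11/4
row 2: denom=8−1·1/8=63/8; d'=(38−1·-11/4)/(63/8)=326/63
row 3: denom=12−3·8/21=76/7; d'=(-26−3·326/63)/(76/7)=-218/57
back: M3=-218/57
back: M2=326/63−8/21·-218/57=126/19
back: M1=-11/4−1/8·126/19=-68/19
M: M0=0, M1=-68/19, M2=126/19, M3=-218/57, M4=0
seg 0: a=2, c=M0/2=0, d=(M1−M0)/(6·3)=-34/171, b=Δ0−h0·(2M0+M1)/6=83/57
seg 1: a=1, c=M1/2=-34/19, d=(M2−M1)/(6·1)=97/57, b=Δ1−h1·(2M1+M2)/6=-223/57
seg 2: a=-3, c=M2/2=63/19, d=(M3−M2)/(6·3)=-298/513, b=Δ2−h2·(2M2+M3)/6=-136/57
seg 3: a=4, c=M3/2=-109/57, d=(M4−M3)/(6·3)=109/513, b=Δ3−h3·(2M3+M4)/6=104/57
t_q=3/4 → seg 0, τ=3/4; S=2+83/57·τ+0·τ²+-34/171·τ³=1829/608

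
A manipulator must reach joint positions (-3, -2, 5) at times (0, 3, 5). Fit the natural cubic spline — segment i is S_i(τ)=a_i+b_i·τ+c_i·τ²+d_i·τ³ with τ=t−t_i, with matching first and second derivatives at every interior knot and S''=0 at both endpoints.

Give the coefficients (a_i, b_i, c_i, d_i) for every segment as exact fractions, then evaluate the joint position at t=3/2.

  seg 0: a=-3 b=-37/60 c=0 d=19/180
  seg 1: a=-2 b=67/30 c=19/20 d=-19/120
S(3/2) = -571/160

Δ: Δ0=1/3, Δ1=7/2
row 1: diag=10, rhs=19; c'=1/5, d'=19/10
back: M1=19/10
M: M0=0, M1=19/10, M2=0
seg 0: a=-3, c=M0/2=0, d=(M1−M0)/(6·3)=19/180, b=Δ0−h0·(2M0+M1)/6=-37/60
seg 1: a=-2, c=M1/2=19/20, d=(M2−M1)/(6·2)=-19/120, b=Δ1−h1·(2M1+M2)/6=67/30
t_q=3/2 → seg 0, τ=3/2; S=-3+-37/60·τ+0·τ²+19/180·τ³=-571/160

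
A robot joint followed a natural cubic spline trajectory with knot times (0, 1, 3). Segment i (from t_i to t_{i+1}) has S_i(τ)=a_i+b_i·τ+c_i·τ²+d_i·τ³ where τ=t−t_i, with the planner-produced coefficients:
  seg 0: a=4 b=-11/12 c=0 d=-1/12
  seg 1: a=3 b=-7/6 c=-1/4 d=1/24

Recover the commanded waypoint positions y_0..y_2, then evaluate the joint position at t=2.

y_0=4 y_1=3 y_2=0
S(2) = 13/8

y_0 = S_0(0) = a_0 = 4
y_1 = S_1(0) = a_1 = 3
y_2 = S_1(2) = 0
t_q=2 is in segment 1 (τ=1); S_1(τ)=13/8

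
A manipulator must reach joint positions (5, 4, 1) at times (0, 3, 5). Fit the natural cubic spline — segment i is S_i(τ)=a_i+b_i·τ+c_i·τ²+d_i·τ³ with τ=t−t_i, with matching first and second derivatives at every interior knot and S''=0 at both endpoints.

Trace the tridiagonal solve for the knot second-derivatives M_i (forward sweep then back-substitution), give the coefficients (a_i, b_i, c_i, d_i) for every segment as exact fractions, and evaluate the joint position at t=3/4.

  seg 0: a=5 b=1/60 c=0 d=-7/180
  seg 1: a=4 b=-31/30 c=-7/20 d=7/120
S(3/4) = 1279/256

Δ: Δ0=-1/3, Δ1=-3/2
row 1: diag=10, rhs=-7; c'=1/5, d'=-7/10
back: M1=-7/10
M: M0=0, M1=-7/10, M2=0
seg 0: a=5, c=M0/2=0, d=(M1−M0)/(6·3)=-7/180, b=Δ0−h0·(2M0+M1)/6=1/60
seg 1: a=4, c=M1/2=-7/20, d=(M2−M1)/(6·2)=7/120, b=Δ1−h1·(2M1+M2)/6=-31/30
t_q=3/4 → seg 0, τ=3/4; S=5+1/60·τ+0·τ²+-7/180·τ³=1279/256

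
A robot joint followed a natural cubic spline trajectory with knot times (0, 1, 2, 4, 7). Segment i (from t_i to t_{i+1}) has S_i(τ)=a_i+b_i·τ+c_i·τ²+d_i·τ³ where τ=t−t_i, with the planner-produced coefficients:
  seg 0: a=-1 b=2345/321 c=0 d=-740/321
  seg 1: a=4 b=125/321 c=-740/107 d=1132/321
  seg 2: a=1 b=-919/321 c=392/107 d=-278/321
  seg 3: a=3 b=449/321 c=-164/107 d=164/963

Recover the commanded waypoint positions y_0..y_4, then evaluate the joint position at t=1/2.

y_0 = S_0(0) = a_0 = -1
y_1 = S_1(0) = a_1 = 4
y_2 = S_2(0) = a_2 = 1
y_3 = S_3(0) = a_3 = 3
y_4 = S_3(3) = -2
t_q=1/2 is in segment 0 (τ=1/2); S_0(τ)=253/107

y_0=-1 y_1=4 y_2=1 y_3=3 y_4=-2
S(1/2) = 253/107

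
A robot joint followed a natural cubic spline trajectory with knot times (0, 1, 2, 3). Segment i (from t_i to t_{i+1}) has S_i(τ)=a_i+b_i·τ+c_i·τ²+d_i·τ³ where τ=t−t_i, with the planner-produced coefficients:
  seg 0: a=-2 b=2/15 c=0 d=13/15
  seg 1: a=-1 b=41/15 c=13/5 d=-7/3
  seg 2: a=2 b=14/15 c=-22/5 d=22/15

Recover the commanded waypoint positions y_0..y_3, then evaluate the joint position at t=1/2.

y_0 = S_0(0) = a_0 = -2
y_1 = S_1(0) = a_1 = -1
y_2 = S_2(0) = a_2 = 2
y_3 = S_2(1) = 0
t_q=1/2 is in segment 0 (τ=1/2); S_0(τ)=-73/40

y_0=-2 y_1=-1 y_2=2 y_3=0
S(1/2) = -73/40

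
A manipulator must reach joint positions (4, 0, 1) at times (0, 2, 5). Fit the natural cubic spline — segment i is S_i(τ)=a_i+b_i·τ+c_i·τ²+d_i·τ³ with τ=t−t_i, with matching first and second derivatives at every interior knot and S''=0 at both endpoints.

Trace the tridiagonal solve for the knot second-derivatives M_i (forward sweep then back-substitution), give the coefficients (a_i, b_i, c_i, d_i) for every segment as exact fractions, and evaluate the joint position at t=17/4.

  seg 0: a=4 b=-37/15 c=0 d=7/60
  seg 1: a=0 b=-16/15 c=7/10 d=-7/90
S(17/4) = 33/128

Δ: Δ0=-2, Δ1=1/3
row 1: diag=10, rhs=14; c'=3/10, d'=7/5
back: M1=7/5
M: M0=0, M1=7/5, M2=0
seg 0: a=4, c=M0/2=0, d=(M1−M0)/(6·2)=7/60, b=Δ0−h0·(2M0+M1)/6=-37/15
seg 1: a=0, c=M1/2=7/10, d=(M2−M1)/(6·3)=-7/90, b=Δ1−h1·(2M1+M2)/6=-16/15
t_q=17/4 → seg 1, τ=9/4; S=0+-16/15·τ+7/10·τ²+-7/90·τ³=33/128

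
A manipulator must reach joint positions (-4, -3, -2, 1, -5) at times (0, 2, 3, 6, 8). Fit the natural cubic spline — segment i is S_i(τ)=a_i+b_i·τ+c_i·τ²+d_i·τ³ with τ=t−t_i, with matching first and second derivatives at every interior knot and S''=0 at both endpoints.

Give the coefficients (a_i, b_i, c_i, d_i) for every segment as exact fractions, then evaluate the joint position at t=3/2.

  seg 0: a=-4 b=161/416 c=0 d=47/1664
  seg 1: a=-3 b=151/208 c=141/832 d=87/832
  seg 2: a=-2 b=1147/832 c=201/416 d=-13/64
  seg 3: a=1 b=-251/208 c=-1119/832 d=373/1664
S(3/2) = -44251/13312

Δ: Δ0=1/2, Δ1=1, Δ2=1, Δ3=-3
row 1: diag=6, rhs=3; c'=1/6, d'=1/2
row 2: denom=8−1·1/6=47/6; d'=(0−1·1/2)/(47/6)=-3/47
row 3: denom=10−3·18/47=416/47; d'=(-24−3·-3/47)/(416/47)=-1119/416
back: M3=-1119/416
back: M2=-3/47−18/47·-1119/416=201/208
back: M1=1/2−1/6·201/208=141/416
M: M0=0, M1=141/416, M2=201/208, M3=-1119/416, M4=0
seg 0: a=-4, c=M0/2=0, d=(M1−M0)/(6·2)=47/1664, b=Δ0−h0·(2M0+M1)/6=161/416
seg 1: a=-3, c=M1/2=141/832, d=(M2−M1)/(6·1)=87/832, b=Δ1−h1·(2M1+M2)/6=151/208
seg 2: a=-2, c=M2/2=201/416, d=(M3−M2)/(6·3)=-13/64, b=Δ2−h2·(2M2+M3)/6=1147/832
seg 3: a=1, c=M3/2=-1119/832, d=(M4−M3)/(6·2)=373/1664, b=Δ3−h3·(2M3+M4)/6=-251/208
t_q=3/2 → seg 0, τ=3/2; S=-4+161/416·τ+0·τ²+47/1664·τ³=-44251/13312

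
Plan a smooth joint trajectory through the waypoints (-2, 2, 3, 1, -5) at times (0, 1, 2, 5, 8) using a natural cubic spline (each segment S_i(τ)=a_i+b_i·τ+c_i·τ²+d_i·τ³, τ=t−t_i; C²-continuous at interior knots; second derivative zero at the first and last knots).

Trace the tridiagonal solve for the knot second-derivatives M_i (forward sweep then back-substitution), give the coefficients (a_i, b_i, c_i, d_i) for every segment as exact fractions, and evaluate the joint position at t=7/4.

Δ: Δ0=4, Δ1=1, Δ2=-2/3, Δ3=-2
row 1: diag=4, rhs=-18; c'=1/4, d'=-9/2
row 2: denom=8−1·1/4=31/4; d'=(-10−1·-9/2)/(31/4)=-22/31
row 3: denom=12−3·12/31=336/31; d'=(-8−3·-22/31)/(336/31)=-13/24
back: M3=-13/24
back: M2=-22/31−12/31·-13/24=-1/2
back: M1=-9/2−1/4·-1/2=-35/8
M: M0=0, M1=-35/8, M2=-1/2, M3=-13/24, M4=0
seg 0: a=-2, c=M0/2=0, d=(M1−M0)/(6·1)=-35/48, b=Δ0−h0·(2M0+M1)/6=227/48
seg 1: a=2, c=M1/2=-35/16, d=(M2−M1)/(6·1)=31/48, b=Δ1−h1·(2M1+M2)/6=61/24
seg 2: a=3, c=M2/2=-1/4, d=(M3−M2)/(6·3)=-1/432, b=Δ2−h2·(2M2+M3)/6=5/48
seg 3: a=1, c=M3/2=-13/48, d=(M4−M3)/(6·3)=13/432, b=Δ3−h3·(2M3+M4)/6=-35/24
t_q=7/4 → seg 1, τ=3/4; S=2+61/24·τ+-35/16·τ²+31/48·τ³=3019/1024

  seg 0: a=-2 b=227/48 c=0 d=-35/48
  seg 1: a=2 b=61/24 c=-35/16 d=31/48
  seg 2: a=3 b=5/48 c=-1/4 d=-1/432
  seg 3: a=1 b=-35/24 c=-13/48 d=13/432
S(7/4) = 3019/1024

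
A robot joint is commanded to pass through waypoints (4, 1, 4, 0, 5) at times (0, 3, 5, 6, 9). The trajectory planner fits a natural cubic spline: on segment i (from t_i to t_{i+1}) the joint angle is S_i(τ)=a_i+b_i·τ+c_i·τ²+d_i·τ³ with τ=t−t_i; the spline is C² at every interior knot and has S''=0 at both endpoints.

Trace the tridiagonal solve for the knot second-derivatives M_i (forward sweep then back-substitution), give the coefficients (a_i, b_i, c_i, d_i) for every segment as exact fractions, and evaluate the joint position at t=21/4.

  seg 0: a=4 b=-2177/876 c=0 d=1301/7884
  seg 1: a=1 b=863/438 c=1301/876 d=-1507/1752
  seg 2: a=4 b=-176/73 c=-805/219 d=457/219
  seg 3: a=0 b=-767/219 c=566/219 d=-566/1971
S(21/4) = 14951/4672

Δ: Δ0=-1, Δ1=3/2, Δ2=-4, Δ3=5/3
row 1: diag=10, rhs=15; c'=1/5, d'=3/2
row 2: denom=6−2·1/5=28/5; d'=(-33−2·3/2)/(28/5)=-45/7
row 3: denom=8−1·5/28=219/28; d'=(34−1·-45/7)/(219/28)=1132/219
back: M3=1132/219
back: M2=-45/7−5/28·1132/219=-1610/219
back: M1=3/2−1/5·-1610/219=1301/438
M: M0=0, M1=1301/438, M2=-1610/219, M3=1132/219, M4=0
seg 0: a=4, c=M0/2=0, d=(M1−M0)/(6·3)=1301/7884, b=Δ0−h0·(2M0+M1)/6=-2177/876
seg 1: a=1, c=M1/2=1301/876, d=(M2−M1)/(6·2)=-1507/1752, b=Δ1−h1·(2M1+M2)/6=863/438
seg 2: a=4, c=M2/2=-805/219, d=(M3−M2)/(6·1)=457/219, b=Δ2−h2·(2M2+M3)/6=-176/73
seg 3: a=0, c=M3/2=566/219, d=(M4−M3)/(6·3)=-566/1971, b=Δ3−h3·(2M3+M4)/6=-767/219
t_q=21/4 → seg 2, τ=1/4; S=4+-176/73·τ+-805/219·τ²+457/219·τ³=14951/4672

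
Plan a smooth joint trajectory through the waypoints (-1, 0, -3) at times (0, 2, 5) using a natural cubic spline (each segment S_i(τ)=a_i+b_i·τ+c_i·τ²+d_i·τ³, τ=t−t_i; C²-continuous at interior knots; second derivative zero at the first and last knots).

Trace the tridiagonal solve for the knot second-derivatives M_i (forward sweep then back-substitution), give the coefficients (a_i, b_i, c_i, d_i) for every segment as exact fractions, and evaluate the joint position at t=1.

Δ: Δ0=1/2, Δ1=-1
row 1: diag=10, rhs=-9; c'=3/10, d'=-9/10
back: M1=-9/10
M: M0=0, M1=-9/10, M2=0
seg 0: a=-1, c=M0/2=0, d=(M1−M0)/(6·2)=-3/40, b=Δ0−h0·(2M0+M1)/6=4/5
seg 1: a=0, c=M1/2=-9/20, d=(M2−M1)/(6·3)=1/20, b=Δ1−h1·(2M1+M2)/6=-1/10
t_q=1 → seg 0, τ=1; S=-1+4/5·τ+0·τ²+-3/40·τ³=-11/40

  seg 0: a=-1 b=4/5 c=0 d=-3/40
  seg 1: a=0 b=-1/10 c=-9/20 d=1/20
S(1) = -11/40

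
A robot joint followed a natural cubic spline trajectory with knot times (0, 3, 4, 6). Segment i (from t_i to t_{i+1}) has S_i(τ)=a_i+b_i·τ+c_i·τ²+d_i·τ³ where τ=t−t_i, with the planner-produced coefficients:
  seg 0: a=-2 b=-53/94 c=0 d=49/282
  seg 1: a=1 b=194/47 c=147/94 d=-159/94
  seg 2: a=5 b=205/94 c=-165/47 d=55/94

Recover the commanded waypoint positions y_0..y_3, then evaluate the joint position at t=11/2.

y_0 = S_0(0) = a_0 = -2
y_1 = S_1(0) = a_1 = 1
y_2 = S_2(0) = a_2 = 5
y_3 = S_2(2) = 0
t_q=11/2 is in segment 2 (τ=3/2); S_2(τ)=1765/752

y_0=-2 y_1=1 y_2=5 y_3=0
S(11/2) = 1765/752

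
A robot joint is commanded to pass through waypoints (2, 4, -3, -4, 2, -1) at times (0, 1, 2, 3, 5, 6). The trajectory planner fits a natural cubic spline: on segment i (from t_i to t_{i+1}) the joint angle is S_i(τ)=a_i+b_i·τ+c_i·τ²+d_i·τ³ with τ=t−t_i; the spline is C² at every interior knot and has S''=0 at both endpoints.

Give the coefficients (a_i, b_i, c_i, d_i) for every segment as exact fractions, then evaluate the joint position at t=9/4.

  seg 0: a=2 b=19/4 c=0 d=-11/4
  seg 1: a=4 b=-7/2 c=-33/4 d=19/4
  seg 2: a=-3 b=-23/4 c=6 d=-5/4
  seg 3: a=-4 b=5/2 c=9/4 d=-1
  seg 4: a=2 b=-1/2 c=-15/4 d=5/4
S(9/4) = -1045/256

Δ: Δ0=2, Δ1=-7, Δ2=-1, Δ3=3, Δ4=-3
row 1: diag=4, rhs=-54; c'=1/4, d'=-27/2
row 2: denom=4−1·1/4=15/4; d'=(36−1·-27/2)/(15/4)=66/5
row 3: denom=6−1·4/15=86/15; d'=(24−1·66/5)/(86/15)=81/43
row 4: denom=6−2·15/43=228/43; d'=(-36−2·81/43)/(228/43)=-15/2
back: M4=-15/2
back: M3=81/43−15/43·-15/2=9/2
back: M2=66/5−4/15·9/2=12
back: M1=-27/2−1/4·12=-33/2
M: M0=0, M1=-33/2, M2=12, M3=9/2, M4=-15/2, M5=0
seg 0: a=2, c=M0/2=0, d=(M1−M0)/(6·1)=-11/4, b=Δ0−h0·(2M0+M1)/6=19/4
seg 1: a=4, c=M1/2=-33/4, d=(M2−M1)/(6·1)=19/4, b=Δ1−h1·(2M1+M2)/6=-7/2
seg 2: a=-3, c=M2/2=6, d=(M3−M2)/(6·1)=-5/4, b=Δ2−h2·(2M2+M3)/6=-23/4
seg 3: a=-4, c=M3/2=9/4, d=(M4−M3)/(6·2)=-1, b=Δ3−h3·(2M3+M4)/6=5/2
seg 4: a=2, c=M4/2=-15/4, d=(M5−M4)/(6·1)=5/4, b=Δ4−h4·(2M4+M5)/6=-1/2
t_q=9/4 → seg 2, τ=1/4; S=-3+-23/4·τ+6·τ²+-5/4·τ³=-1045/256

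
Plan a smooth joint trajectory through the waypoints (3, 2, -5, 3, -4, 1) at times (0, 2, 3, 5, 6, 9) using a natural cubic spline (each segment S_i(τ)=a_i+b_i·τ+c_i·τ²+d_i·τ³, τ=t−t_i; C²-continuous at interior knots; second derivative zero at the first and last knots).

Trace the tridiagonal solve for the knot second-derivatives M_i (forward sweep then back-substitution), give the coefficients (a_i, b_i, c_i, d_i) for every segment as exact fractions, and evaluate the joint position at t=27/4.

  seg 0: a=3 b=23665/8718 c=0 d=-3503/4359
  seg 1: a=2 b=-60407/8718 c=-7006/1453 d=41417/8718
  seg 2: a=-5 b=-10114/4359 c=27405/2906 d=-54665/17436
  seg 3: a=3 b=-9679/4359 c=-13630/1453 d=20056/4359
  seg 4: a=-4 b=-31291/4359 c=6426/1453 d=-714/1453
S(27/4) = -330283/46496

Δ: Δ0=-1/2, Δ1=-7, Δ2=4, Δ3=-7, Δ4=5/3
row 1: diag=6, rhs=-39; c'=1/6, d'=-13/2
row 2: denom=6−1·1/6=35/6; d'=(66−1·-13/2)/(35/6)=87/7
row 3: denom=6−2·12/35=186/35; d'=(-66−2·87/7)/(186/35)=-530/31
row 4: denom=8−1·35/186=1453/186; d'=(52−1·-530/31)/(1453/186)=12852/1453
back: M4=12852/1453
back: M3=-530/31−35/186·12852/1453=-27260/1453
back: M2=87/7−12/35·-27260/1453=27405/1453
back: M1=-13/2−1/6·27405/1453=-14012/1453
M: M0=0, M1=-14012/1453, M2=27405/1453, M3=-27260/1453, M4=12852/1453, M5=0
seg 0: a=3, c=M0/2=0, d=(M1−M0)/(6·2)=-3503/4359, b=Δ0−h0·(2M0+M1)/6=23665/8718
seg 1: a=2, c=M1/2=-7006/1453, d=(M2−M1)/(6·1)=41417/8718, b=Δ1−h1·(2M1+M2)/6=-60407/8718
seg 2: a=-5, c=M2/2=27405/2906, d=(M3−M2)/(6·2)=-54665/17436, b=Δ2−h2·(2M2+M3)/6=-10114/4359
seg 3: a=3, c=M3/2=-13630/1453, d=(M4−M3)/(6·1)=20056/4359, b=Δ3−h3·(2M3+M4)/6=-9679/4359
seg 4: a=-4, c=M4/2=6426/1453, d=(M5−M4)/(6·3)=-714/1453, b=Δ4−h4·(2M4+M5)/6=-31291/4359
t_q=27/4 → seg 4, τ=3/4; S=-4+-31291/4359·τ+6426/1453·τ²+-714/1453·τ³=-330283/46496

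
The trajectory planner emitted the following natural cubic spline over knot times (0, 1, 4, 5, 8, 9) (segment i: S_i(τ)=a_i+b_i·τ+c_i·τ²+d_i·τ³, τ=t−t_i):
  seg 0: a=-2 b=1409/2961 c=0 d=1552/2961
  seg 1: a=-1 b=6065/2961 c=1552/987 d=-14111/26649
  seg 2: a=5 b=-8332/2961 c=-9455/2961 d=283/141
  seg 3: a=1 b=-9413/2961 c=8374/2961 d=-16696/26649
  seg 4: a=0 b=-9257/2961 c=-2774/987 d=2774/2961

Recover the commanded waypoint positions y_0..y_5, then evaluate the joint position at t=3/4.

y_0=-2 y_1=-1 y_2=5 y_3=1 y_4=0 y_5=-5
S(3/4) = -401/282

y_0 = S_0(0) = a_0 = -2
y_1 = S_1(0) = a_1 = -1
y_2 = S_2(0) = a_2 = 5
y_3 = S_3(0) = a_3 = 1
y_4 = S_4(0) = a_4 = 0
y_5 = S_4(1) = -5
t_q=3/4 is in segment 0 (τ=3/4); S_0(τ)=-401/282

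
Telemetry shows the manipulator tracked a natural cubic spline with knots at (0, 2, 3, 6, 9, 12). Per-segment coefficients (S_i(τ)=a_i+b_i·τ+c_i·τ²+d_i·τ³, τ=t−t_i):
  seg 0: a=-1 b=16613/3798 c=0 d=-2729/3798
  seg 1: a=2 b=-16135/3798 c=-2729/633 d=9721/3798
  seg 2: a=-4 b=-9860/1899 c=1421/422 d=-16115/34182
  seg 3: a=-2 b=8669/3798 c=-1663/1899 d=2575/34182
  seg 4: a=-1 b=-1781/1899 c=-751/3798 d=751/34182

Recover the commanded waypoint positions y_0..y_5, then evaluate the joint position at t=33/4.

y_0=-1 y_1=2 y_2=-4 y_3=-2 y_4=-1 y_5=-5
S(33/4) = -11873/27008

y_0 = S_0(0) = a_0 = -1
y_1 = S_1(0) = a_1 = 2
y_2 = S_2(0) = a_2 = -4
y_3 = S_3(0) = a_3 = -2
y_4 = S_4(0) = a_4 = -1
y_5 = S_4(3) = -5
t_q=33/4 is in segment 3 (τ=9/4); S_3(τ)=-11873/27008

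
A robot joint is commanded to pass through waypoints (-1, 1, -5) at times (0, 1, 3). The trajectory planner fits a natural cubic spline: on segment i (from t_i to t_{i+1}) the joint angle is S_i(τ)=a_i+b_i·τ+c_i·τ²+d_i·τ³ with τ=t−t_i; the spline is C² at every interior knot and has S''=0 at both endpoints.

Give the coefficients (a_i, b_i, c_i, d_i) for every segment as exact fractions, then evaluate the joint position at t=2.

Δ: Δ0=2, Δ1=-3
row 1: diag=6, rhs=-30; c'=1/3, d'=-5
back: M1=-5
M: M0=0, M1=-5, M2=0
seg 0: a=-1, c=M0/2=0, d=(M1−M0)/(6·1)=-5/6, b=Δ0−h0·(2M0+M1)/6=17/6
seg 1: a=1, c=M1/2=-5/2, d=(M2−M1)/(6·2)=5/12, b=Δ1−h1·(2M1+M2)/6=1/3
t_q=2 → seg 1, τ=1; S=1+1/3·τ+-5/2·τ²+5/12·τ³=-3/4

  seg 0: a=-1 b=17/6 c=0 d=-5/6
  seg 1: a=1 b=1/3 c=-5/2 d=5/12
S(2) = -3/4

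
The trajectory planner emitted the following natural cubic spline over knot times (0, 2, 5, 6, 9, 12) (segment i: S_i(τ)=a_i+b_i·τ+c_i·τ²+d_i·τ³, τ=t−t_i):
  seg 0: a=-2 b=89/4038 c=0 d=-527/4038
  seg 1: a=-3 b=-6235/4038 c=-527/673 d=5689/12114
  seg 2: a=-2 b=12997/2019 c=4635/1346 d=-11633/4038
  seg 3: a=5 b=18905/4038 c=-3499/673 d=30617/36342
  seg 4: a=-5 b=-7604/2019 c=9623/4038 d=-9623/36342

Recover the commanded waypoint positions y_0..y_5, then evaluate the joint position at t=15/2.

y_0=-2 y_1=-3 y_2=-2 y_3=5 y_4=-5 y_5=-2
S(15/2) = 34113/10768

y_0 = S_0(0) = a_0 = -2
y_1 = S_1(0) = a_1 = -3
y_2 = S_2(0) = a_2 = -2
y_3 = S_3(0) = a_3 = 5
y_4 = S_4(0) = a_4 = -5
y_5 = S_4(3) = -2
t_q=15/2 is in segment 3 (τ=3/2); S_3(τ)=34113/10768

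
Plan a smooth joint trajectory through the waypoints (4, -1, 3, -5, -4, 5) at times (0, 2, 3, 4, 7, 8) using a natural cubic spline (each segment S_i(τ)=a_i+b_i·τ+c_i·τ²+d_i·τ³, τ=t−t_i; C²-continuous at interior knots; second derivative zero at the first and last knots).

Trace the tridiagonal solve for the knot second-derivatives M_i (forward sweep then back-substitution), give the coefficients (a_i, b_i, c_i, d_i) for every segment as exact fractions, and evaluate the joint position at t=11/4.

  seg 0: a=4 b=-43199/7302 c=0 d=3118/3651
  seg 1: a=-1 b=31633/7302 c=6236/1217 d=-39841/7302
  seg 2: a=3 b=-6529/3651 c=-27369/2434 d=36749/7302
  seg 3: a=-5 b=-67025/7302 c=4690/1217 d=-4987/21906
  seg 4: a=-4 b=28466/3651 c=4393/2434 d=-4393/7302
S(11/4) = 440775/155776

Δ: Δ0=-5/2, Δ1=4, Δ2=-8, Δ3=1/3, Δ4=9
row 1: diag=6, rhs=39; c'=1/6, d'=13/2
row 2: denom=4−1·1/6=23/6; d'=(-72−1·13/2)/(23/6)=-471/23
row 3: denom=8−1·6/23=178/23; d'=(50−1·-471/23)/(178/23)=1621/178
row 4: denom=8−3·69/178=1217/178; d'=(52−3·1621/178)/(1217/178)=4393/1217
back: M4=4393/1217
back: M3=1621/178−69/178·4393/1217=9380/1217
back: M2=-471/23−6/23·9380/1217=-27369/1217
back: M1=13/2−1/6·-27369/1217=12472/1217
M: M0=0, M1=12472/1217, M2=-27369/1217, M3=9380/1217, M4=4393/1217, M5=0
seg 0: a=4, c=M0/2=0, d=(M1−M0)/(6·2)=3118/3651, b=Δ0−h0·(2M0+M1)/6=-43199/7302
seg 1: a=-1, c=M1/2=6236/1217, d=(M2−M1)/(6·1)=-39841/7302, b=Δ1−h1·(2M1+M2)/6=31633/7302
seg 2: a=3, c=M2/2=-27369/2434, d=(M3−M2)/(6·1)=36749/7302, b=Δ2−h2·(2M2+M3)/6=-6529/3651
seg 3: a=-5, c=M3/2=4690/1217, d=(M4−M3)/(6·3)=-4987/21906, b=Δ3−h3·(2M3+M4)/6=-67025/7302
seg 4: a=-4, c=M4/2=4393/2434, d=(M5−M4)/(6·1)=-4393/7302, b=Δ4−h4·(2M4+M5)/6=28466/3651
t_q=11/4 → seg 1, τ=3/4; S=-1+31633/7302·τ+6236/1217·τ²+-39841/7302·τ³=440775/155776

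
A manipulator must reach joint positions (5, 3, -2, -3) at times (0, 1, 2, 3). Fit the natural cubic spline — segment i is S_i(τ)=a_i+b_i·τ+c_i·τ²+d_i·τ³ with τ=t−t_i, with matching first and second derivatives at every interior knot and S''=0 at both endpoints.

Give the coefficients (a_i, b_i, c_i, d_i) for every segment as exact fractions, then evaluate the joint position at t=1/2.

  seg 0: a=5 b=-14/15 c=0 d=-16/15
  seg 1: a=3 b=-62/15 c=-16/5 d=7/3
  seg 2: a=-2 b=-53/15 c=19/5 d=-19/15
S(1/2) = 22/5

Δ: Δ0=-2, Δ1=-5, Δ2=-1
row 1: diag=4, rhs=-18; c'=1/4, d'=-9/2
row 2: denom=4−1·1/4=15/4; d'=(24−1·-9/2)/(15/4)=38/5
back: M2=38/5
back: M1=-9/2−1/4·38/5=-32/5
M: M0=0, M1=-32/5, M2=38/5, M3=0
seg 0: a=5, c=M0/2=0, d=(M1−M0)/(6·1)=-16/15, b=Δ0−h0·(2M0+M1)/6=-14/15
seg 1: a=3, c=M1/2=-16/5, d=(M2−M1)/(6·1)=7/3, b=Δ1−h1·(2M1+M2)/6=-62/15
seg 2: a=-2, c=M2/2=19/5, d=(M3−M2)/(6·1)=-19/15, b=Δ2−h2·(2M2+M3)/6=-53/15
t_q=1/2 → seg 0, τ=1/2; S=5+-14/15·τ+0·τ²+-16/15·τ³=22/5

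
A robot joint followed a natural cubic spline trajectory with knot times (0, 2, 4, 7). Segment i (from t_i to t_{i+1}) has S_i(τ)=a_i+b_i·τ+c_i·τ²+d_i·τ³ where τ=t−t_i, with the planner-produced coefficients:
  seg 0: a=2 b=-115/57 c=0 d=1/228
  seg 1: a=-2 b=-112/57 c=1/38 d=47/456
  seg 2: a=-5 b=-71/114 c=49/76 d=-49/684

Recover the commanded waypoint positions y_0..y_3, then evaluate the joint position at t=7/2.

y_0 = S_0(0) = a_0 = 2
y_1 = S_1(0) = a_1 = -2
y_2 = S_2(0) = a_2 = -5
y_3 = S_2(3) = -3
t_q=7/2 is in segment 1 (τ=3/2); S_1(τ)=-5521/1216

y_0=2 y_1=-2 y_2=-5 y_3=-3
S(7/2) = -5521/1216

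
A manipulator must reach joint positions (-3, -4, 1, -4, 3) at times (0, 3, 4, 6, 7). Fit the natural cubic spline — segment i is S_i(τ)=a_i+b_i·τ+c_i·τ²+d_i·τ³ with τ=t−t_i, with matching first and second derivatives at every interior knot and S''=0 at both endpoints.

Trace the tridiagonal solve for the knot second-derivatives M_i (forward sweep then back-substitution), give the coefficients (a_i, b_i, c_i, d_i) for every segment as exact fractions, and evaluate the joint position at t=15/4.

  seg 0: a=-3 b=-1181/375 c=0 d=352/1125
  seg 1: a=-4 b=1987/375 c=352/125 d=-1168/375
  seg 2: a=1 b=119/75 c=-816/125 d=6727/3000
  seg 3: a=-4 b=1787/750 c=3463/500 d=-3463/1500
S(15/4) = 61/250

Δ: Δ0=-1/3, Δ1=5, Δ2=-5/2, Δ3=7
row 1: diag=8, rhs=32; c'=1/8, d'=4
row 2: denom=6−1·1/8=47/8; d'=(-45−1·4)/(47/8)=-392/47
row 3: denom=6−2·16/47=250/47; d'=(57−2·-392/47)/(250/47)=3463/250
back: M3=3463/250
back: M2=-392/47−16/47·3463/250=-1632/125
back: M1=4−1/8·-1632/125=704/125
M: M0=0, M1=704/125, M2=-1632/125, M3=3463/250, M4=0
seg 0: a=-3, c=M0/2=0, d=(M1−M0)/(6·3)=352/1125, b=Δ0−h0·(2M0+M1)/6=-1181/375
seg 1: a=-4, c=M1/2=352/125, d=(M2−M1)/(6·1)=-1168/375, b=Δ1−h1·(2M1+M2)/6=1987/375
seg 2: a=1, c=M2/2=-816/125, d=(M3−M2)/(6·2)=6727/3000, b=Δ2−h2·(2M2+M3)/6=119/75
seg 3: a=-4, c=M3/2=3463/500, d=(M4−M3)/(6·1)=-3463/1500, b=Δ3−h3·(2M3+M4)/6=1787/750
t_q=15/4 → seg 1, τ=3/4; S=-4+1987/375·τ+352/125·τ²+-1168/375·τ³=61/250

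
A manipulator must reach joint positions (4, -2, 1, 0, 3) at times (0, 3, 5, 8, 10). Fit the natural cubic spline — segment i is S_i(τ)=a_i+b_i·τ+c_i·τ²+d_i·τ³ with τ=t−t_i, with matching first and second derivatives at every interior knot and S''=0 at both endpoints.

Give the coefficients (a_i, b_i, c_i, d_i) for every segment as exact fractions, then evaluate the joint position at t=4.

  seg 0: a=4 b=-5677/1740 c=0 d=2197/15660
  seg 1: a=-2 b=457/870 c=2197/1740 d=-1349/3480
  seg 2: a=1 b=134/145 c=-185/174 d=1681/7830
  seg 3: a=0 b=99/290 c=126/145 d=-21/145
S(4) = -2087/3480

Δ: Δ0=-2, Δ1=3/2, Δ2=-1/3, Δ3=3/2
row 1: diag=10, rhs=21; c'=1/5, d'=21/10
row 2: denom=10−2·1/5=48/5; d'=(-11−2·21/10)/(48/5)=-19/12
row 3: denom=10−3·5/16=145/16; d'=(11−3·-19/12)/(145/16)=252/145
back: M3=252/145
back: M2=-19/12−5/16·252/145=-185/87
back: M1=21/10−1/5·-185/87=2197/870
M: M0=0, M1=2197/870, M2=-185/87, M3=252/145, M4=0
seg 0: a=4, c=M0/2=0, d=(M1−M0)/(6·3)=2197/15660, b=Δ0−h0·(2M0+M1)/6=-5677/1740
seg 1: a=-2, c=M1/2=2197/1740, d=(M2−M1)/(6·2)=-1349/3480, b=Δ1−h1·(2M1+M2)/6=457/870
seg 2: a=1, c=M2/2=-185/174, d=(M3−M2)/(6·3)=1681/7830, b=Δ2−h2·(2M2+M3)/6=134/145
seg 3: a=0, c=M3/2=126/145, d=(M4−M3)/(6·2)=-21/145, b=Δ3−h3·(2M3+M4)/6=99/290
t_q=4 → seg 1, τ=1; S=-2+457/870·τ+2197/1740·τ²+-1349/3480·τ³=-2087/3480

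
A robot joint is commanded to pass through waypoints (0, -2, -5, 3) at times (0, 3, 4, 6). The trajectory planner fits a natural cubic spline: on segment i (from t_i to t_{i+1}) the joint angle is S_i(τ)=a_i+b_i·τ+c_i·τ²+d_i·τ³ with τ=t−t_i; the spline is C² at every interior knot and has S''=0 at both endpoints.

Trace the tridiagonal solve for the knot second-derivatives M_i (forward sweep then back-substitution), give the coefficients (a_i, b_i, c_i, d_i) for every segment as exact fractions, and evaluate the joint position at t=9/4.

Δ: Δ0=-2/3, Δ1=-3, Δ2=4
row 1: diag=8, rhs=-14; c'=1/8, d'=-7/4
row 2: denom=6−1·1/8=47/8; d'=(42−1·-7/4)/(47/8)=350/47
back: M2=350/47
back: M1=-7/4−1/8·350/47=-126/47
M: M0=0, M1=-126/47, M2=350/47, M3=0
seg 0: a=0, c=M0/2=0, d=(M1−M0)/(6·3)=-7/47, b=Δ0−h0·(2M0+M1)/6=95/141
seg 1: a=-2, c=M1/2=-63/47, d=(M2−M1)/(6·1)=238/141, b=Δ1−h1·(2M1+M2)/6=-472/141
seg 2: a=-5, c=M2/2=175/47, d=(M3−M2)/(6·2)=-175/282, b=Δ2−h2·(2M2+M3)/6=-136/141
t_q=9/4 → seg 0, τ=9/4; S=0+95/141·τ+0·τ²+-7/47·τ³=-543/3008

  seg 0: a=0 b=95/141 c=0 d=-7/47
  seg 1: a=-2 b=-472/141 c=-63/47 d=238/141
  seg 2: a=-5 b=-136/141 c=175/47 d=-175/282
S(9/4) = -543/3008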